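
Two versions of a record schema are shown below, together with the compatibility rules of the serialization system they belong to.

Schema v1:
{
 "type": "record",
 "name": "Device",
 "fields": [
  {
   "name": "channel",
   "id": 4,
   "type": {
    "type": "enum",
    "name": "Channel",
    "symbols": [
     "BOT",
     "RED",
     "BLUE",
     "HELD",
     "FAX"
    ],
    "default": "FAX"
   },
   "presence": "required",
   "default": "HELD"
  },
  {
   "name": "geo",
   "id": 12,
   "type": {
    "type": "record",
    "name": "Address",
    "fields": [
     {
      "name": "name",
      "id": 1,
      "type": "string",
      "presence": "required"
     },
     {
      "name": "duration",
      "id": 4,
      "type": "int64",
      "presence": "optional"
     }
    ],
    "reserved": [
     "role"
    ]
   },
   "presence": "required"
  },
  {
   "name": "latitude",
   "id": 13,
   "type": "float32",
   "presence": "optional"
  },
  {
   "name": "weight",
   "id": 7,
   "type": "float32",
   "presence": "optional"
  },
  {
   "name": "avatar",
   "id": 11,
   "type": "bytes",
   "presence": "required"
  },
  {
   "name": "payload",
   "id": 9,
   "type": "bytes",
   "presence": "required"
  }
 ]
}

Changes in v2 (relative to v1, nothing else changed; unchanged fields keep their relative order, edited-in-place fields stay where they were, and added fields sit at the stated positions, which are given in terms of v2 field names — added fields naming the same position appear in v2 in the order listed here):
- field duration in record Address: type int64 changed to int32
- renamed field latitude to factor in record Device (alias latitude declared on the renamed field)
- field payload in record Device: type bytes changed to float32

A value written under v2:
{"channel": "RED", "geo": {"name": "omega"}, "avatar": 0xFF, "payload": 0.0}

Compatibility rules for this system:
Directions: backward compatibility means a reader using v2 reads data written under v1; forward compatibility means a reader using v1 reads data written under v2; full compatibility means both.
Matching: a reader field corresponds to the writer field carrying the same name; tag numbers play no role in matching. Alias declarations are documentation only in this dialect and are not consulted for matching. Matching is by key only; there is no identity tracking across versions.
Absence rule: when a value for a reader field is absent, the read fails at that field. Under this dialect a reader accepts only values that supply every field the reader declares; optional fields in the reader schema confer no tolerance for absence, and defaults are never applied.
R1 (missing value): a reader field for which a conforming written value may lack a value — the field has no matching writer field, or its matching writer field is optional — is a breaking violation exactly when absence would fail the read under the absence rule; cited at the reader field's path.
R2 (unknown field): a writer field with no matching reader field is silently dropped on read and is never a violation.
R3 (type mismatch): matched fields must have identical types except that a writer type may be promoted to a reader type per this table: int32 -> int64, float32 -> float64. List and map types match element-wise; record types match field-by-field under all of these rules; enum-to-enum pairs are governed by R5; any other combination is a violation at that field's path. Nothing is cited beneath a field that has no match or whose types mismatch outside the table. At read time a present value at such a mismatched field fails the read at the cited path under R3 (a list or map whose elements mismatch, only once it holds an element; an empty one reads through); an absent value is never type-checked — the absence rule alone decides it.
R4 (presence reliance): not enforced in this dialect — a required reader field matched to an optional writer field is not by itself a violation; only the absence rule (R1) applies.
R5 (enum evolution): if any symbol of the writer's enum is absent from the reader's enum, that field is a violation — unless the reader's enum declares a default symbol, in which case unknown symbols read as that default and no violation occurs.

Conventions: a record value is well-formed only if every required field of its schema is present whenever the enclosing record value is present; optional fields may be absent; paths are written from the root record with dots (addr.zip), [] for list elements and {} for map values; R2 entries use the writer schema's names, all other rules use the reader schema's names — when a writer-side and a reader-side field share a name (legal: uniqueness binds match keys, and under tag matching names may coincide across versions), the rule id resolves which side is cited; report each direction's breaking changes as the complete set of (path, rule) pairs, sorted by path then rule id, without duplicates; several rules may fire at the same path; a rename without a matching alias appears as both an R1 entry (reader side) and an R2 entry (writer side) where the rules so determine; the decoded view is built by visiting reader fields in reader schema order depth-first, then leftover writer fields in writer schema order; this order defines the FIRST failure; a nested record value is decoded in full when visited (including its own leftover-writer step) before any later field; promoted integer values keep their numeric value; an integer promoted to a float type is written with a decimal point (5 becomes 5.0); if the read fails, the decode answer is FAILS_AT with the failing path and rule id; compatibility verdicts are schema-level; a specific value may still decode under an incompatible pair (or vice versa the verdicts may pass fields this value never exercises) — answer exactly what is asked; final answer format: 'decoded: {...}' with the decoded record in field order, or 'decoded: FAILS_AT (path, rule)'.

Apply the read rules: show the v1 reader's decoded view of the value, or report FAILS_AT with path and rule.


decoded: FAILS_AT (geo.duration, R1)

in Device below, arrows point writer -> reader
decode walk for Device under reader schema v1:
  channel := "RED"
  geo.name := "omega"
  read fails at geo.duration under R1 (no fill)
  => FAILS_AT (geo.duration, R1)
the other Device changes do not affect what is asked:
  renamed field latitude to factor in record Device (alias latitude declared on the renamed field) -> changes Device's schema-level verdicts only — the decode of this value is the same
  field payload in record Device: type bytes changed to float32 -> changes Device's schema-level verdicts only — the decode of this value is the same


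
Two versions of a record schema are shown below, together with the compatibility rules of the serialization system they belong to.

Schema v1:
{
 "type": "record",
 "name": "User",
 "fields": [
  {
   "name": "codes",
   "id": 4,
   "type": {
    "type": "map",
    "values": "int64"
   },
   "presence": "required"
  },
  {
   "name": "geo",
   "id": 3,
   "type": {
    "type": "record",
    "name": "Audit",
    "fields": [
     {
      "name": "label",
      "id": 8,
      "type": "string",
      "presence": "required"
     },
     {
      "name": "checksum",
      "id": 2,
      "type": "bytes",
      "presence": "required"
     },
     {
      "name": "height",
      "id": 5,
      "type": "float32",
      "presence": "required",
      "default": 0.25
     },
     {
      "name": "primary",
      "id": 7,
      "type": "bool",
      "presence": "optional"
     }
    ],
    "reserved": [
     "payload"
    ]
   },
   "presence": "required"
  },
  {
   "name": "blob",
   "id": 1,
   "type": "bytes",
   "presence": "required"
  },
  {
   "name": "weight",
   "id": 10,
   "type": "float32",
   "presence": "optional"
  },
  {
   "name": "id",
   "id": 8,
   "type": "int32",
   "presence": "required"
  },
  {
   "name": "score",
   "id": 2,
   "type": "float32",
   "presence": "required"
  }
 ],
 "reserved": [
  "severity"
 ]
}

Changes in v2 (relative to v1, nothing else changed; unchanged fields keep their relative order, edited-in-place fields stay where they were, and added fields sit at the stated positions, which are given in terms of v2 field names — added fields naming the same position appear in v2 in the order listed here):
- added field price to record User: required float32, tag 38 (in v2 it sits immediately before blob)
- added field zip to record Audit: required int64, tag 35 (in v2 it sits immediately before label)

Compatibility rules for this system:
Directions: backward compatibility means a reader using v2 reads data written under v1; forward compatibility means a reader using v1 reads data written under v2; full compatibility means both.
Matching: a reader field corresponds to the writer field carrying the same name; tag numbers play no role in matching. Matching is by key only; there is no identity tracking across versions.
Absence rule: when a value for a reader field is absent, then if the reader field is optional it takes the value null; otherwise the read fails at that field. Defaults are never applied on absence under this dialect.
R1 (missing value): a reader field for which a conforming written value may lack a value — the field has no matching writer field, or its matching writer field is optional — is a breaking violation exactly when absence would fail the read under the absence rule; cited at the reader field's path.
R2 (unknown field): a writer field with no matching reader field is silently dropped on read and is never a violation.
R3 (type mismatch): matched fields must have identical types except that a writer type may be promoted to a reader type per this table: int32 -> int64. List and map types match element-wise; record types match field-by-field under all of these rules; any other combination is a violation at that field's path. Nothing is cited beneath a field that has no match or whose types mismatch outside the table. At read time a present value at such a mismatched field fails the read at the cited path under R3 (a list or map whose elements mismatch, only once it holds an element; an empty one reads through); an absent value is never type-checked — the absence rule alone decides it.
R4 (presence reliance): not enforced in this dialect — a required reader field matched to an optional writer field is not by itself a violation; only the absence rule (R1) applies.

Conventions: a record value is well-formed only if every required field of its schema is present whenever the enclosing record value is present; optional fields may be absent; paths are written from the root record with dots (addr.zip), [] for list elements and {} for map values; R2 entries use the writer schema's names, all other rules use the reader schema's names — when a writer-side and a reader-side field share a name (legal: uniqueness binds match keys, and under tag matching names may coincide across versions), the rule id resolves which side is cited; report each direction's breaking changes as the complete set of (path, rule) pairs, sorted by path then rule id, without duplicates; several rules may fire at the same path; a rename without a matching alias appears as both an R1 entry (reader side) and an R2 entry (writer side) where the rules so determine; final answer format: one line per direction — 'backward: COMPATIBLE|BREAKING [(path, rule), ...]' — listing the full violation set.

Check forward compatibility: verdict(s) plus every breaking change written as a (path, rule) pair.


forward: COMPATIBLE []

the writer's type comes first in each User pair
forward for User (reader v1, writer v2):
  codes: map<string, int64> -> map<string, int64>, writer required; from codes
  geo: Audit -> Audit, writer required; from geo
  blob: bytes -> bytes, writer required; from blob
  weight: float32 -> float32, writer optional; from weight
  id: int32 -> int32, writer required; from id
  score: float32 -> float32, writer required; from score
  price (writer side), unknown to reader
  geo.label: string -> string, writer required; from geo.label
  geo.checksum: bytes -> bytes, writer required; from geo.checksum
  geo.height: float32 -> float32, writer required; from geo.height
  geo.primary: bool -> bool, writer optional; from geo.primary
  geo.zip (writer side), unknown to reader
  => no violations; forward on User: COMPATIBLE
ruling out the remaining User differences:
  added field zip to record Audit: required int64, tag 35 (in v2 it sits immediately before label) -> affects backward compatibility only, which is not asked
  added field price to record User: required float32, tag 38 (in v2 it sits immediately before blob) -> affects backward compatibility only, which is not asked


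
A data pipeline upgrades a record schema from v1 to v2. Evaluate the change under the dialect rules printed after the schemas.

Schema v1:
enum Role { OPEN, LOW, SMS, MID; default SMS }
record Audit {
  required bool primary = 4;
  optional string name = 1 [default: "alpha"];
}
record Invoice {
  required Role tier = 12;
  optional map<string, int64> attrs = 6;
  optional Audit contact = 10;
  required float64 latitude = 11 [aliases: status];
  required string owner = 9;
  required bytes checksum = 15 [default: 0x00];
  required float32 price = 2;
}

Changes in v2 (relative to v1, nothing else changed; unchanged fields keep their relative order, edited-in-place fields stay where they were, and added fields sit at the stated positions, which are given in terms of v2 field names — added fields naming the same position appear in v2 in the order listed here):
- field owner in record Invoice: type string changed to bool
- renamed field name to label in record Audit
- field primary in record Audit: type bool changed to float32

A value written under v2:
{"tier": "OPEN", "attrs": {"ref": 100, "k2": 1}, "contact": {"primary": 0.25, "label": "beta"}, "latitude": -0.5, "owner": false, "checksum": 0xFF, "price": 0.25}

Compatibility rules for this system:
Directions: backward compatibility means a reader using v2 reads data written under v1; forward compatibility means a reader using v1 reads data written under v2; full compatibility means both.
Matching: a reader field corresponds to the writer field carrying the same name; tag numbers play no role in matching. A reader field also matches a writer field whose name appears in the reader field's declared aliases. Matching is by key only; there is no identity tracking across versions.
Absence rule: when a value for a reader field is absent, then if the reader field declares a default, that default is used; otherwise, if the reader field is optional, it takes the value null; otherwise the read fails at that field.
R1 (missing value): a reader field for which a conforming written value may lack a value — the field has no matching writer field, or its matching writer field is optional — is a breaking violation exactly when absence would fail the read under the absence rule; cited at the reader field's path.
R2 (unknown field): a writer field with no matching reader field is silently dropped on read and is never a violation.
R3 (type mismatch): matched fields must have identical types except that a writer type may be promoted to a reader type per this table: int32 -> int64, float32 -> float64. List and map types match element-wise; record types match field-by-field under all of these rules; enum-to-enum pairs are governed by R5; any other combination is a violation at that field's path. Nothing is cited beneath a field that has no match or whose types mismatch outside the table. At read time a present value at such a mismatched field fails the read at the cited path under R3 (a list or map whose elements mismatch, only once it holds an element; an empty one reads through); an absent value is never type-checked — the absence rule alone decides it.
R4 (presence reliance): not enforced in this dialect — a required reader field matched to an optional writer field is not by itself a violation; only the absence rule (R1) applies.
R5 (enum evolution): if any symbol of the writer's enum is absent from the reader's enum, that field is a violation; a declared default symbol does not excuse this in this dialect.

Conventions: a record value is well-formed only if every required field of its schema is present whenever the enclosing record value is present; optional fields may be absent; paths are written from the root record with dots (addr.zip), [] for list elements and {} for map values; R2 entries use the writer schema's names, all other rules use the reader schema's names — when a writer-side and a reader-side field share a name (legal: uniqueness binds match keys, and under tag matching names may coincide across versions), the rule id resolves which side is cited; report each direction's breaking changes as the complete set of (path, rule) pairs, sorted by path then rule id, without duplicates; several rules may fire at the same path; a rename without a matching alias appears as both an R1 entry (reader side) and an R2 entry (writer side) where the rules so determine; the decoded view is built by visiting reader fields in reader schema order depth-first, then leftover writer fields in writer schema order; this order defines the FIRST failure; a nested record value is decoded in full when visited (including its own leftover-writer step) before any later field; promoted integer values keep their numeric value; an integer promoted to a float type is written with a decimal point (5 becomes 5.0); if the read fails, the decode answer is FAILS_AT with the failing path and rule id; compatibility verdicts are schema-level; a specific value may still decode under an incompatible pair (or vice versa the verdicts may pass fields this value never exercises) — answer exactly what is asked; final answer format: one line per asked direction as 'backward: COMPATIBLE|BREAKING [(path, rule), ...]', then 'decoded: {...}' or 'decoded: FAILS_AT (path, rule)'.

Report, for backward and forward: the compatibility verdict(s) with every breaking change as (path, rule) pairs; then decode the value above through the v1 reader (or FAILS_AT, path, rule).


backward: BREAKING [(contact.primary, R3), (owner, R3)]; forward: BREAKING [(contact.primary, R3), (owner, R3)]; decoded: FAILS_AT (contact.primary, R3)

in Invoice below, arrows point writer -> reader
backward pass over Invoice, reader schema v2, writer schema v1:
  tier: paired with writer tier (Role -> Role; writer required)
  attrs: paired with writer attrs (map<string, int64> -> map<string, int64>; writer optional)
  contact: paired with writer contact (Audit -> Audit; writer optional)
  latitude: paired with writer latitude (float64 -> float64; writer required)
  owner: paired with writer owner (string -> bool; writer required)
  checksum: paired with writer checksum (bytes -> bytes; writer required)
  price: paired with writer price (float32 -> float32; writer required)
  contact.primary: paired with writer contact.primary (bool -> float32; writer required)
  contact.label has no writer counterpart
  writer field contact.name has no reader counterpart
  breaking: (contact.primary, R3)
  breaking: (owner, R3)
  backward on Invoice therefore BREAKING (2)
forward pass over Invoice, reader schema v1, writer schema v2:
  tier: paired with writer tier (Role -> Role; writer required)
  attrs: paired with writer attrs (map<string, int64> -> map<string, int64>; writer optional)
  contact: paired with writer contact (Audit -> Audit; writer optional)
  latitude: paired with writer latitude (float64 -> float64; writer required)
  owner: paired with writer owner (bool -> string; writer required)
  checksum: paired with writer checksum (bytes -> bytes; writer required)
  price: paired with writer price (float32 -> float32; writer required)
  contact.primary: paired with writer contact.primary (float32 -> bool; writer required)
  contact.name has no writer counterpart
  writer field contact.label has no reader counterpart
  breaking: (contact.primary, R3)
  breaking: (owner, R3)
  forward on Invoice therefore BREAKING (2)
decoding the Invoice value with the v1 reader:
  tier := "OPEN"
  attrs := {"ref": 100, "k2": 1}
  read fails at contact.primary under R3
  => FAILS_AT (contact.primary, R3)


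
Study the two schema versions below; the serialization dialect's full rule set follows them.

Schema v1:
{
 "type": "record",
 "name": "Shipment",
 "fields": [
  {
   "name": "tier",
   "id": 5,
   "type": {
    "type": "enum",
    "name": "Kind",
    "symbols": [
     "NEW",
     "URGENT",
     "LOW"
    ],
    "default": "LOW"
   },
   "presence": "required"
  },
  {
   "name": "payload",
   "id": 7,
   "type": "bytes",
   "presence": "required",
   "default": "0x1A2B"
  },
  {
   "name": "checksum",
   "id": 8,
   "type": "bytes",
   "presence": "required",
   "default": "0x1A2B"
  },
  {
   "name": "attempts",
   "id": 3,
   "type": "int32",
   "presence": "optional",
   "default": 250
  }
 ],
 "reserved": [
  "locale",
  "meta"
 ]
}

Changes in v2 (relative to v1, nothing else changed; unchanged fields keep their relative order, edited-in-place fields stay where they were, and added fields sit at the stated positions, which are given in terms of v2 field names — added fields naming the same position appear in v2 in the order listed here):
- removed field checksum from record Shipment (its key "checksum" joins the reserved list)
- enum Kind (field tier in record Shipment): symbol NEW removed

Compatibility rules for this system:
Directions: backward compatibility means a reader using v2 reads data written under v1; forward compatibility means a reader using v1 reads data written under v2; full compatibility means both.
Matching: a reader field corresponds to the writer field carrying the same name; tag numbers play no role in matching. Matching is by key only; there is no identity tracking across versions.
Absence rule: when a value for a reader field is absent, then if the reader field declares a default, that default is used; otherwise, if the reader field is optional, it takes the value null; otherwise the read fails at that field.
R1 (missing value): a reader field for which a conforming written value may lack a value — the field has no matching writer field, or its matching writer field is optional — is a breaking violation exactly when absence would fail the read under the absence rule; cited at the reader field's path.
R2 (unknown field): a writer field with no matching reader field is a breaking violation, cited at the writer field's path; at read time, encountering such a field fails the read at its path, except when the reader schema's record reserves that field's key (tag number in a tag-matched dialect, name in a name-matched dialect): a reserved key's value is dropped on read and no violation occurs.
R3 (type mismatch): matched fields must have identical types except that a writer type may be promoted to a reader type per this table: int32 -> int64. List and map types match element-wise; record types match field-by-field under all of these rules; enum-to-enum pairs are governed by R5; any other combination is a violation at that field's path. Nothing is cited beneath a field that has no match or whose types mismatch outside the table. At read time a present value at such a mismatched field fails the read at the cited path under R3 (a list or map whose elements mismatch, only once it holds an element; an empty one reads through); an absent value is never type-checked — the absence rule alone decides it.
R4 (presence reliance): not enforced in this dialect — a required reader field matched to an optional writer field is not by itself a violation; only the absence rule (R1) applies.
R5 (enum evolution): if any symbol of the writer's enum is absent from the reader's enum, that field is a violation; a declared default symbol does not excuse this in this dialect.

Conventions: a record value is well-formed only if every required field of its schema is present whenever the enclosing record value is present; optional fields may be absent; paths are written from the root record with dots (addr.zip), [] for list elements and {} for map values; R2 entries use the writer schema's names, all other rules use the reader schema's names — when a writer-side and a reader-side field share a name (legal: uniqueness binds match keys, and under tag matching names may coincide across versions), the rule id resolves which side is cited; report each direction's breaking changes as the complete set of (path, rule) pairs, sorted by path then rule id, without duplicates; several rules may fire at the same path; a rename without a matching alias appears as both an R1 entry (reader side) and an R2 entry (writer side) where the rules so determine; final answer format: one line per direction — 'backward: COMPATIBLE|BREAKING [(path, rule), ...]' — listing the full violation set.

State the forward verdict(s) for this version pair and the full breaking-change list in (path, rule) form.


the writer's type comes first in each Shipment pair
forward pass over Shipment, reader schema v1, writer schema v2:
  writer required, Kind -> Kind: reader tier maps from writer tier
  writer required, bytes -> bytes: reader payload maps from writer payload
  no writer field matches reader checksum
  writer optional, int32 -> int32: reader attempts maps from writer attempts
  => no violations; forward on Shipment: COMPATIBLE
checking off the Shipment differences that do not matter here:
  removed field checksum from record Shipment (its key "checksum" joins the reserved list) -> triggers nothing under Shipment's printed rules — same verdict
  enum Kind (field tier in record Shipment): symbol NEW removed -> its effect on Shipment is confined to the backward direction, not asked

forward: COMPATIBLE []


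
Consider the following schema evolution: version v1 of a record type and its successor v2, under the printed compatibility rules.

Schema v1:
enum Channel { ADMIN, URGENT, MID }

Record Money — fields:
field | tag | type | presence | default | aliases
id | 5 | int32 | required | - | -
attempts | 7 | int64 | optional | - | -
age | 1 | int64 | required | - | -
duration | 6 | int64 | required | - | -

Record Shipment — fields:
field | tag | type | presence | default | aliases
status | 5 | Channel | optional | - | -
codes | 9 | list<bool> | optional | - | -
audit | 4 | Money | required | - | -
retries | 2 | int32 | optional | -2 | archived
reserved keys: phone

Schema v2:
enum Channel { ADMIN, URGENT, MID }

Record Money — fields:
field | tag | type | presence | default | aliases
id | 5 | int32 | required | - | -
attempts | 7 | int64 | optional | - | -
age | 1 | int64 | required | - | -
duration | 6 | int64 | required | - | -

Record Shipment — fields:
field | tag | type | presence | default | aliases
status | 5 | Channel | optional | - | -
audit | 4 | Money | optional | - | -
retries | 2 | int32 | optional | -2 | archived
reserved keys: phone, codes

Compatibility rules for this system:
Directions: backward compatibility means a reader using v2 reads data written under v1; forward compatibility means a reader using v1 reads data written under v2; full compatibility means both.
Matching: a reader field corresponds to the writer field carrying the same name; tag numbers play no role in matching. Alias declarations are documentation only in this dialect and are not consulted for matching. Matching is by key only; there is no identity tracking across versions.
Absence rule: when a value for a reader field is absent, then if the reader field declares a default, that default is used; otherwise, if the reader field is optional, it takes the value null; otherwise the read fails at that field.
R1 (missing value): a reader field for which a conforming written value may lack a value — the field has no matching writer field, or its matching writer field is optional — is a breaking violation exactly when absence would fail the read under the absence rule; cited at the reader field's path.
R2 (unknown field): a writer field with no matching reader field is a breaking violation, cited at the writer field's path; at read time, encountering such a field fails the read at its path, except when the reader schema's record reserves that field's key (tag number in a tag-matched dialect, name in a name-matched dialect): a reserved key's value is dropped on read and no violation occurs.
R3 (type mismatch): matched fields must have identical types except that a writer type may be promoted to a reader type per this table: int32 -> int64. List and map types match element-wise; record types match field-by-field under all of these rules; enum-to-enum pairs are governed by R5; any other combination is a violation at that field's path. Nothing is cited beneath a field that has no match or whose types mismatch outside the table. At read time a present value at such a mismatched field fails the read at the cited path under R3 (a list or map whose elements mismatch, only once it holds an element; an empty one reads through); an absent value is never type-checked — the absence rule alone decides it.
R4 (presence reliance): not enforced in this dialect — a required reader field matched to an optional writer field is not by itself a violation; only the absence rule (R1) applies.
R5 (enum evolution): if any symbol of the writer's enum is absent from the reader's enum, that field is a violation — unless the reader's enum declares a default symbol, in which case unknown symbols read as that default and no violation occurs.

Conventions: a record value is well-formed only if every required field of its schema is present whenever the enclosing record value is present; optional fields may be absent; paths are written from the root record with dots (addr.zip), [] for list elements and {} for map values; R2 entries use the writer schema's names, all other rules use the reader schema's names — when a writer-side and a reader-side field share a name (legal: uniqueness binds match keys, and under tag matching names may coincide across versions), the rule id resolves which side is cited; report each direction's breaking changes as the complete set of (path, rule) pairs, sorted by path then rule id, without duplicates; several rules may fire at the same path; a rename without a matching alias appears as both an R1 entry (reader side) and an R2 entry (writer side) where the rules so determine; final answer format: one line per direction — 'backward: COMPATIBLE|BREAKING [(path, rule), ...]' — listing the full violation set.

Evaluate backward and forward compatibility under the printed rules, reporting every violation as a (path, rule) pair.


backward: COMPATIBLE []; forward: BREAKING [(audit, R1)]

each type pair in Shipment: writer, then reader
backward for Shipment (reader v2, writer v1):
  Channel -> Channel, writer optional: status aligns to status
  Money -> Money, writer required: audit aligns to audit
  int32 -> int32, writer optional: retries aligns to retries
  writer field codes has no reader counterpart
  int32 -> int32, writer required: audit.id aligns to audit.id
  int64 -> int64, writer optional: audit.attempts aligns to audit.attempts
  int64 -> int64, writer required: audit.age aligns to audit.age
  int64 -> int64, writer required: audit.duration aligns to audit.duration
  nothing fires on Shipment: backward is COMPATIBLE
forward for Shipment (reader v1, writer v2):
  Channel -> Channel, writer optional: status aligns to status
  codes has no writer counterpart
  Money -> Money, writer optional: audit aligns to audit
  int32 -> int32, writer optional: retries aligns to retries
  int32 -> int32, writer required: audit.id aligns to audit.id
  int64 -> int64, writer optional: audit.attempts aligns to audit.attempts
  int64 -> int64, writer required: audit.age aligns to audit.age
  int64 -> int64, writer required: audit.duration aligns to audit.duration
  breaking: (audit, R1)
  => forward: BREAKING (1)


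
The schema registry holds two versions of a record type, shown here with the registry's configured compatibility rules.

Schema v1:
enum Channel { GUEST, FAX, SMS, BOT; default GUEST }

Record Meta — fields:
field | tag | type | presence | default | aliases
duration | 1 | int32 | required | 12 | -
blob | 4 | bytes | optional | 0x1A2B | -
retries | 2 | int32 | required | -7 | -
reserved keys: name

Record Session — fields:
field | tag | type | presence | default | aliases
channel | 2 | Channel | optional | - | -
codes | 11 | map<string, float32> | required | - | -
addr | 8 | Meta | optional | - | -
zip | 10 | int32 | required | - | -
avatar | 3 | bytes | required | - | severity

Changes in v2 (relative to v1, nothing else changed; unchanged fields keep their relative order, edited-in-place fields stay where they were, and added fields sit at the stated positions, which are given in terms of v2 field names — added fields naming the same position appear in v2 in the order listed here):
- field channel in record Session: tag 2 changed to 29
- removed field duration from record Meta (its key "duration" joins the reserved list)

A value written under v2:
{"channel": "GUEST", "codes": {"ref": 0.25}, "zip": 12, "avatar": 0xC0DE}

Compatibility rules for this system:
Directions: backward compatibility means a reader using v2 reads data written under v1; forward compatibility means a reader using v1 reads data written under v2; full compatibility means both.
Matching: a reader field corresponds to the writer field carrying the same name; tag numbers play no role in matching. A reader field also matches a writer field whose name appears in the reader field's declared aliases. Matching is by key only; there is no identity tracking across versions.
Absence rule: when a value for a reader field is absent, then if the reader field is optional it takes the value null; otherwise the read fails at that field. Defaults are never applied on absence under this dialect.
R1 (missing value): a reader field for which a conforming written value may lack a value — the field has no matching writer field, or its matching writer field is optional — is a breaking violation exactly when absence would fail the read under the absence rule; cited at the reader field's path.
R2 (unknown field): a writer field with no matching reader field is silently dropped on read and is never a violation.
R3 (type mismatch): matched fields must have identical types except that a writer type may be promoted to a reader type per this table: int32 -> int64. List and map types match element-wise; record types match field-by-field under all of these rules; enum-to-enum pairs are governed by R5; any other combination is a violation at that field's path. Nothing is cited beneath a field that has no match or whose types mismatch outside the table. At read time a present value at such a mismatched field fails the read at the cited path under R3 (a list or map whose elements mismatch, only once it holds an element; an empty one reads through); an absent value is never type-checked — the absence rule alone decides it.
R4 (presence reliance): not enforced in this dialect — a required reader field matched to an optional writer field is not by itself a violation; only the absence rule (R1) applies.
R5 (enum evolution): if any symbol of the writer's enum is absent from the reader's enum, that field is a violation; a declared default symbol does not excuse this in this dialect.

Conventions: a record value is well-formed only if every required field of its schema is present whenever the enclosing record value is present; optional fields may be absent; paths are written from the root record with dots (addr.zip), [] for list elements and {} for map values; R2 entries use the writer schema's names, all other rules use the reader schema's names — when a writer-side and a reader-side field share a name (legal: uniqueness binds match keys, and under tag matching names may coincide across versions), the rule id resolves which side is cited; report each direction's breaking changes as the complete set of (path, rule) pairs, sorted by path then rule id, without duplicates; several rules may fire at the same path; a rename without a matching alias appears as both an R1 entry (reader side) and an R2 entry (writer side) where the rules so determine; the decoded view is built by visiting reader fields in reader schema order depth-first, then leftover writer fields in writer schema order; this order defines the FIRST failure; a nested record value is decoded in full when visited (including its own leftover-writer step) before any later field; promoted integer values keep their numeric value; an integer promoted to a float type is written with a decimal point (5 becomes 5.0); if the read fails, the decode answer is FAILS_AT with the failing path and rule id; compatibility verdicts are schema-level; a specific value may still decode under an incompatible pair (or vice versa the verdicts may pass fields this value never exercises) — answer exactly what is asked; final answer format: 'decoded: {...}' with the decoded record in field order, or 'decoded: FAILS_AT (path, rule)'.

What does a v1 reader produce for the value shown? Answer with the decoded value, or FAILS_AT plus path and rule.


decoded: {"channel": "GUEST", "codes": {"ref": 0.25}, "addr": null, "zip": 12, "avatar": 0xC0DE}

in Session below, arrows point writer -> reader
migrating the Session value to v1:
  channel := "GUEST"
  codes := {"ref": 0.25}
  addr := null (missing; optional => null)
  zip := 12
  avatar := 0xC0DE
  => decoded: {"channel": "GUEST", "codes": {"ref": 0.25}, "addr": null, "zip": 12, "avatar": 0xC0DE}
checking off the Session differences that do not matter here:
  field channel in record Session: tag 2 changed to 29 -> fires no rule on Session under this dialect and leaves the result unchanged
  removed field duration from record Meta (its key "duration" joins the reserved list) -> matters for Session compatibility verdicts, not for this value's decode


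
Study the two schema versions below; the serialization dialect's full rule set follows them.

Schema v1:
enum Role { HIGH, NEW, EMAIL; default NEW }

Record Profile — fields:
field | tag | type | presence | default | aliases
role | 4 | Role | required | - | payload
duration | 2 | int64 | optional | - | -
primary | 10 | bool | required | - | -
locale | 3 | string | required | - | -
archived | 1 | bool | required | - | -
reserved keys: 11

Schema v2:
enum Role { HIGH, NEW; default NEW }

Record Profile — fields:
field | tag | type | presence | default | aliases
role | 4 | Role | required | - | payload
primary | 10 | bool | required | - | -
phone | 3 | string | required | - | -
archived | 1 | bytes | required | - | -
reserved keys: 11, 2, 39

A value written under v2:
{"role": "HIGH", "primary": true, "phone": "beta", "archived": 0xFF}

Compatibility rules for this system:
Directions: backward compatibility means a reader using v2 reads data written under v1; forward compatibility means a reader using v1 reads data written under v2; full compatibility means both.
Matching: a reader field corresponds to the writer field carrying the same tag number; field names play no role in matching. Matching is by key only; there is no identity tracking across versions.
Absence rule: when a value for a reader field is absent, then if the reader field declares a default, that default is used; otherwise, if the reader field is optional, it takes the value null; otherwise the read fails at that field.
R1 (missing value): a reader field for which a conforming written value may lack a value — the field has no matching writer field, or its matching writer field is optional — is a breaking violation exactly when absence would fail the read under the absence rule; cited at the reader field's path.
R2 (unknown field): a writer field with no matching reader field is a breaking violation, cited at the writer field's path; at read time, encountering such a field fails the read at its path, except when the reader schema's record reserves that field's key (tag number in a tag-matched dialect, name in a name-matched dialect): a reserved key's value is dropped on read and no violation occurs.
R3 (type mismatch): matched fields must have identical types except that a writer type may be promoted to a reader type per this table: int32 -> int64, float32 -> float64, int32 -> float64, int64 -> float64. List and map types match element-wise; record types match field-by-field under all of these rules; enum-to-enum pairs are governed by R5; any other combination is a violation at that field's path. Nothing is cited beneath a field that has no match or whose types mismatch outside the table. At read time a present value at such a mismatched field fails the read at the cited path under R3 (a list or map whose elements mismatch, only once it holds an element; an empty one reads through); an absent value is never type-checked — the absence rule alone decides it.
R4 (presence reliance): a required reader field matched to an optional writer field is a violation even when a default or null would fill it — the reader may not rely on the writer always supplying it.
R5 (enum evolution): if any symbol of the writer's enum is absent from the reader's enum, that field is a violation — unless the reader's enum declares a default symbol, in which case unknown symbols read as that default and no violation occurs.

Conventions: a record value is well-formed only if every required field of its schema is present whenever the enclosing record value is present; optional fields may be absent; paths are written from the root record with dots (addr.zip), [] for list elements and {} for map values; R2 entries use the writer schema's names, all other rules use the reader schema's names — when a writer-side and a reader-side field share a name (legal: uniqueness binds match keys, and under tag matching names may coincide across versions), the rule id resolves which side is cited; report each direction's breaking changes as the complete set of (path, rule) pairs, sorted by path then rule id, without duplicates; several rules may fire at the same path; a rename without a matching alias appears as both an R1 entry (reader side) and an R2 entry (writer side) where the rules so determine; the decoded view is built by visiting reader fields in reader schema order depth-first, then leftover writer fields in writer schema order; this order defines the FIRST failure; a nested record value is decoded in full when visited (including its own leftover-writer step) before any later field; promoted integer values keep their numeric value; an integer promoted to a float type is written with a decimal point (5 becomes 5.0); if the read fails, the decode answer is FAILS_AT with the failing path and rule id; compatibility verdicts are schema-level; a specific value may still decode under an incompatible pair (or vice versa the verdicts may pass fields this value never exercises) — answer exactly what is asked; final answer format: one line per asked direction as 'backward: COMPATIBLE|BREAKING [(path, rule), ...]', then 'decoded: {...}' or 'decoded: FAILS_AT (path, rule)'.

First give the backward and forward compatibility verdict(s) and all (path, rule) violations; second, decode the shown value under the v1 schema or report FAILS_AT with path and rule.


backward: BREAKING [(archived, R3)]; forward: BREAKING [(archived, R3)]; decoded: FAILS_AT (archived, R3)

arrows below run writer -> reader for Profile
backward for Profile (reader v2, writer v1):
  writer required, Role -> Role: reader role maps from writer role
  writer required, bool -> bool: reader primary maps from writer primary
  writer required, string -> string: reader phone maps from writer locale
  writer required, bool -> bytes: reader archived maps from writer archived
  leftover writer field: duration
  violation R3 at archived
  => backward verdict for Profile: BREAKING, 1 violation(s)
forward for Profile (reader v1, writer v2):
  writer required, Role -> Role: reader role maps from writer role
  duration: no writer-side match
  writer required, bool -> bool: reader primary maps from writer primary
  writer required, string -> string: reader locale maps from writer phone
  writer required, bytes -> bool: reader archived maps from writer archived
  violation R3 at archived
  => forward verdict for Profile: BREAKING, 1 violation(s)
decode walk for Profile under reader schema v1:
  role := "HIGH"
  duration := null (absent, optional -> null)
  primary := true
  locale := "beta" (from writer phone)
  read fails at archived under R3
  => FAILS_AT (archived, R3)
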